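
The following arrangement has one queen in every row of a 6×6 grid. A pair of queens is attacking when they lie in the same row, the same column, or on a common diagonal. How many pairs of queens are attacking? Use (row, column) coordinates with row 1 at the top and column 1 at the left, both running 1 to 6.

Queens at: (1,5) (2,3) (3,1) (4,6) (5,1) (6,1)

Same column: (3,1)–(5,1) (column 1); (3,1)–(6,1) (column 1); (5,1)–(6,1) (column 1).
Same diagonal: (1,5)–(5,1) (|1−5| = |5−1| = 4).
Total attacking pairs: 4.

4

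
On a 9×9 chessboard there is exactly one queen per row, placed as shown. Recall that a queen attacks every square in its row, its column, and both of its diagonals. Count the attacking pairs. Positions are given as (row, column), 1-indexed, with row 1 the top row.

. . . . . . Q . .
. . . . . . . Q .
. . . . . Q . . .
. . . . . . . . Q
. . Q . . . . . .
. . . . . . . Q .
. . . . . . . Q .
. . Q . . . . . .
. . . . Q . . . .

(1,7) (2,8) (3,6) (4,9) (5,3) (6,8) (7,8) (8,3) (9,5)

7

Same column: (2,8)–(6,8) (column 8); (2,8)–(7,8) (column 8); (5,3)–(8,3) (column 3); (6,8)–(7,8) (column 8).
Same diagonal: (1,7)–(2,8) (|1−2| = |7−8| = 1); (1,7)–(5,3) (|1−5| = |7−3| = 4); (6,8)–(9,5) (|6−9| = |8−5| = 3).
Total attacking pairs: 7.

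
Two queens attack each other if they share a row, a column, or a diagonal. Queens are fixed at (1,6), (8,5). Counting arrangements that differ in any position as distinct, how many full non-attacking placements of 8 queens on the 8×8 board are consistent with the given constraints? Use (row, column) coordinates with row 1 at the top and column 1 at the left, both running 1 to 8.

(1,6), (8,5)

3

Branch on row 2: col 1 → 0; col 2 → 0; col 3 → 3; col 4 → 0; col 8 → 0.
Sum: 0 + 0 + 3 + 0 + 0 = 3.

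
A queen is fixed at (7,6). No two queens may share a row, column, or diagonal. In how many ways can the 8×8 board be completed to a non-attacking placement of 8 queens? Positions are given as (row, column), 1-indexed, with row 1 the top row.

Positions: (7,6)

14

Branch on row 1: col 1 → 1; col 2 → 3; col 3 → 0; col 4 → 3; col 5 → 6; col 7 → 1; col 8 → 0.
Sum: 1 + 3 + 0 + 3 + 6 + 1 + 0 = 14.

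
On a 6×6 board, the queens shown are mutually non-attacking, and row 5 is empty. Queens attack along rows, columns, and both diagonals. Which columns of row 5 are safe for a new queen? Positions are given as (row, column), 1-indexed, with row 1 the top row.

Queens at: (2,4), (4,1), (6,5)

columns 3

(2,4) attacks row 5 at column 4 and diagonals 1.
(4,1) attacks row 5 at column 1 and diagonals 2.
(6,5) attacks row 5 at column 5 and diagonals 4, 6.
Attacked columns: {1, 2, 4, 5, 6}. Safe: {3}.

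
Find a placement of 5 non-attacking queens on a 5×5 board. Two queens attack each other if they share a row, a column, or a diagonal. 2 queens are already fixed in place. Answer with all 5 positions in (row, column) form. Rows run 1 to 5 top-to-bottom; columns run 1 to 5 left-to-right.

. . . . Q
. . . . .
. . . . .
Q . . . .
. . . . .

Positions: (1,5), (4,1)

(1,5) (2,2) (3,4) (4,1) (5,3)

Row 2: attacked by (1,5)→{4,5}; (4,1)→{1,3}. Safe: 2. Place at column 2.
Row 3: attacked by (1,5)→{3,5}; (2,2)→{1,2,3}; (4,1)→{1,2}. Safe: 4. Place at column 4.
Row 5: attacked by (1,5)→{1,5}; (2,2)→{2,5}; (3,4)→{2,4}; (4,1)→{1,2}. Safe: 3. Place at column 3.
Columns [5, 2, 4, 1, 3], r−c [-4, 0, -1, 3, 2], r+c [6, 4, 7, 5, 8] are all distinct, so no two queens attack.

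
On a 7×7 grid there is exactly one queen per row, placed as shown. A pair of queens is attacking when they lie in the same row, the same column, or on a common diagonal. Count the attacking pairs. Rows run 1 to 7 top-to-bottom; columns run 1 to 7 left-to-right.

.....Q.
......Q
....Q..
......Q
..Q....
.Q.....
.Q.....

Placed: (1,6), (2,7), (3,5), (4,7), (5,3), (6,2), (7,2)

Same column: (2,7)–(4,7) (column 7); (6,2)–(7,2) (column 2).
Same diagonal: (1,6)–(2,7) (|1−2| = |6−7| = 1); (2,7)–(7,2) (|2−7| = |7−2| = 5); (3,5)–(5,3) (|3−5| = |5−3| = 2); (3,5)–(6,2) (|3−6| = |5−2| = 3); (5,3)–(6,2) (|5−6| = |3−2| = 1).
Total attacking pairs: 7.

7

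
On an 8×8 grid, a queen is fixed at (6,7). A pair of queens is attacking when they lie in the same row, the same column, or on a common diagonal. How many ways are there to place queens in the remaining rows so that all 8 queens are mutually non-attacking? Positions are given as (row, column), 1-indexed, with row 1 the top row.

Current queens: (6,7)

Branch on row 1: col 1 → 1; col 3 → 4; col 4 → 3; col 5 → 3; col 6 → 2; col 8 → 1.
Sum: 1 + 4 + 3 + 3 + 2 + 1 = 14.

14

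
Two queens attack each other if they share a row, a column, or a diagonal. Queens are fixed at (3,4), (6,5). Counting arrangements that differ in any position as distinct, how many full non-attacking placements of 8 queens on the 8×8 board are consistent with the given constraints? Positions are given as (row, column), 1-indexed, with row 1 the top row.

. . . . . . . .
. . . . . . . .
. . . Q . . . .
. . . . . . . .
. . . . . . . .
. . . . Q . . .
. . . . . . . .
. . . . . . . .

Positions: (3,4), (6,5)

Branch on row 1: col 1 → 0; col 3 → 2; col 7 → 1; col 8 → 1.
Sum: 0 + 2 + 1 + 1 = 4.

4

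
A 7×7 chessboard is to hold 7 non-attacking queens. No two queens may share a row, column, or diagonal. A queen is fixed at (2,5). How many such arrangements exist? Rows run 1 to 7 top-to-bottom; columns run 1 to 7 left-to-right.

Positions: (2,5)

Branch on row 1: col 1 → 1; col 2 → 3; col 3 → 1; col 7 → 1.
Sum: 1 + 3 + 1 + 1 = 6.

6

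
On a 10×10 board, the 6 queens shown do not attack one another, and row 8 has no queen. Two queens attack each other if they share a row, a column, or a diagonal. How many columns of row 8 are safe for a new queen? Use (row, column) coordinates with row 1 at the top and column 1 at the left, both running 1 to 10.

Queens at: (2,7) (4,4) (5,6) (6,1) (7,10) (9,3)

1

(2,7) attacks row 8 at column 7 and diagonals 1.
(4,4) attacks row 8 at column 4 and diagonals 8.
(5,6) attacks row 8 at column 6 and diagonals 3, 9.
(6,1) attacks row 8 at column 1 and diagonals 3.
(7,10) attacks row 8 at column 10 and diagonals 9.
(9,3) attacks row 8 at column 3 and diagonals 2, 4.
Attacked columns: {1, 2, 3, 4, 6, 7, 8, 9, 10}. Safe: {5}.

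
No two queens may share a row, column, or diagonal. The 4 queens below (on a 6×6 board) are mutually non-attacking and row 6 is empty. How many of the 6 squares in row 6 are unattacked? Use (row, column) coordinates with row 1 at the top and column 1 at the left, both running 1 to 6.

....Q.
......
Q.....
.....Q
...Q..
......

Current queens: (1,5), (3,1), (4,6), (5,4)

(1,5) attacks row 6 at column 5.
(3,1) attacks row 6 at column 1 and diagonals 4.
(4,6) attacks row 6 at column 6 and diagonals 4.
(5,4) attacks row 6 at column 4 and diagonals 3, 5.
Attacked columns: {1, 3, 4, 5, 6}. Safe: {2}.

1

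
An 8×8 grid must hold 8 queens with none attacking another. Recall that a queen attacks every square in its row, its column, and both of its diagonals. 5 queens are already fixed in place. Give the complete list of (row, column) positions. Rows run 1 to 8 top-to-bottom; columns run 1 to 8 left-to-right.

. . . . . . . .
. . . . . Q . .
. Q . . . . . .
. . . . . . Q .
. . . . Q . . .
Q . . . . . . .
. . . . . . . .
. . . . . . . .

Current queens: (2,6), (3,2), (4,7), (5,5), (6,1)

(1,3) (2,6) (3,2) (4,7) (5,5) (6,1) (7,8) (8,4)

Row 1: attacked by (2,6)→{5,6,7}; (3,2)→{2,4}; (4,7)→{4,7}; (5,5)→{1,5}; (6,1)→{1,6}. Safe: 3, 8. Place at column 3.
Row 7: attacked by (1,3)→{3}; (2,6)→{1,6}; (3,2)→{2,6}; (4,7)→{4,7}; (5,5)→{3,5,7}; (6,1)→{1,2}. Safe: 8. Place at column 8.
Row 8: attacked by (1,3)→{3}; (2,6)→{6}; (3,2)→{2,7}; (4,7)→{3,7}; (5,5)→{2,5,8}; (6,1)→{1,3}; (7,8)→{7,8}. Safe: 4. Place at column 4.
Columns [3, 6, 2, 7, 5, 1, 8, 4], r−c [-2, -4, 1, -3, 0, 5, -1, 4], r+c [4, 8, 5, 11, 10, 7, 15, 12] are all distinct, so no two queens attack.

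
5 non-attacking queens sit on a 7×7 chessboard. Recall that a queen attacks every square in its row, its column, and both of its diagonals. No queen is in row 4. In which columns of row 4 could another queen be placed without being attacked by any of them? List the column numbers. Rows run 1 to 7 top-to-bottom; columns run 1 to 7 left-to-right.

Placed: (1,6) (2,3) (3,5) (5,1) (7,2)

columns 7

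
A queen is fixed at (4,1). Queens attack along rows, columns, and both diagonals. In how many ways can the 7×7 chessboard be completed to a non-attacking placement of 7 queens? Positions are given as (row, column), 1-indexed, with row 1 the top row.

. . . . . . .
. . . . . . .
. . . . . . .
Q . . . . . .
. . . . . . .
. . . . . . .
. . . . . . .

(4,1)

6

Branch on row 1: col 2 → 2; col 3 → 1; col 5 → 0; col 6 → 2; col 7 → 1.
Sum: 2 + 1 + 0 + 2 + 1 = 6.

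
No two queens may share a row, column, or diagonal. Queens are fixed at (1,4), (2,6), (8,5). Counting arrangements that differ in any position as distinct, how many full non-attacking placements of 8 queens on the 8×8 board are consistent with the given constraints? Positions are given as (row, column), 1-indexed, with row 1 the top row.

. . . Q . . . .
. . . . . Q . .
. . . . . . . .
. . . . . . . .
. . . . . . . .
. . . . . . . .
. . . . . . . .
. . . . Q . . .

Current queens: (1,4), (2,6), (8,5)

1

Branch on row 3: col 1 → 0; col 3 → 0; col 8 → 1.
Sum: 0 + 0 + 1 = 1.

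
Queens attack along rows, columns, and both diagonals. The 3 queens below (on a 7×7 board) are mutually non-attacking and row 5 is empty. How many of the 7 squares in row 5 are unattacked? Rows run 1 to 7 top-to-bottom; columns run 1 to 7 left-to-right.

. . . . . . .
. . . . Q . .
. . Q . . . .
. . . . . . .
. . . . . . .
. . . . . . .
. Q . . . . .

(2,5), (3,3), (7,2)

2

(2,5) attacks row 5 at column 5 and diagonals 2.
(3,3) attacks row 5 at column 3 and diagonals 1, 5.
(7,2) attacks row 5 at column 2 and diagonals 4.
Attacked columns: {1, 2, 3, 4, 5}. Safe: {6, 7}.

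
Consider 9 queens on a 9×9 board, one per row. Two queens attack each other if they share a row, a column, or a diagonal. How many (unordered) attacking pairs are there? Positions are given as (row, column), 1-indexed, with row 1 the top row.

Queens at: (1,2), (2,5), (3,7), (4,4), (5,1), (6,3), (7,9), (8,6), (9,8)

0

All columns are distinct and no two queens satisfy |Δrow| = |Δcol|, so no pair attacks.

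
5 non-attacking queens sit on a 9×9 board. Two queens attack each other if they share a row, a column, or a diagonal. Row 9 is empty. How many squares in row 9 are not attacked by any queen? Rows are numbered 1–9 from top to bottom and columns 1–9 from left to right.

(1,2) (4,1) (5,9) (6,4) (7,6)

1

(1,2) attacks row 9 at column 2.
(4,1) attacks row 9 at column 1 and diagonals 6.
(5,9) attacks row 9 at column 9 and diagonals 5.
(6,4) attacks row 9 at column 4 and diagonals 1, 7.
(7,6) attacks row 9 at column 6 and diagonals 4, 8.
Attacked columns: {1, 2, 4, 5, 6, 7, 8, 9}. Safe: {3}.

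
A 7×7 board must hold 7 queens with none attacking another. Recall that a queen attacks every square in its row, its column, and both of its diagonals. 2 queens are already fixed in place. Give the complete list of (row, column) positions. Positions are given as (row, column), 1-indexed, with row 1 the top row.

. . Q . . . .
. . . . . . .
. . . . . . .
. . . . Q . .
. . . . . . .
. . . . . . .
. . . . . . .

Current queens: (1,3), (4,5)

(1,3) (2,6) (3,2) (4,5) (5,1) (6,4) (7,7)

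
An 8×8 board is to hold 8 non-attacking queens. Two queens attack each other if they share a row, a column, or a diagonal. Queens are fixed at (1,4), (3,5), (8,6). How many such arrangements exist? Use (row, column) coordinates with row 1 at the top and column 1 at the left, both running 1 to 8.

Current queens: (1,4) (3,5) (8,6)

Branch on row 2: col 1 → 1; col 2 → 0; col 7 → 0; col 8 → 1.
Sum: 1 + 0 + 0 + 1 = 2.

2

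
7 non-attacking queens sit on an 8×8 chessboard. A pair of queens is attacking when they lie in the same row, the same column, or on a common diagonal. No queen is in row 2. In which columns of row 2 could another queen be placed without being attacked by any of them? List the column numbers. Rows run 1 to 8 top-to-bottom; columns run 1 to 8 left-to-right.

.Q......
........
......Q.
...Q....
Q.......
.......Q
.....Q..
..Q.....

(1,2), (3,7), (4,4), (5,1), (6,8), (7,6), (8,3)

(1,2) attacks row 2 at column 2 and diagonals 1, 3.
(3,7) attacks row 2 at column 7 and diagonals 6, 8.
(4,4) attacks row 2 at column 4 and diagonals 2, 6.
(5,1) attacks row 2 at column 1 and diagonals 4.
(6,8) attacks row 2 at column 8 and diagonals 4.
(7,6) attacks row 2 at column 6 and diagonals 1.
(8,3) attacks row 2 at column 3.
Attacked columns: {1, 2, 3, 4, 6, 7, 8}. Safe: {5}.

columns 5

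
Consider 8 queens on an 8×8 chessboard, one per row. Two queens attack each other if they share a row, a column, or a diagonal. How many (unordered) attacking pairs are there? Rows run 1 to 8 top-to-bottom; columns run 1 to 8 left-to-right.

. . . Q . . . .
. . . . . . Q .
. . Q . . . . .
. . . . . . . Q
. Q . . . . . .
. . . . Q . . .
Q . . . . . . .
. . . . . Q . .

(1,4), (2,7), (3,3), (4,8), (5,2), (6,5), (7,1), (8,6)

All columns are distinct and no two queens satisfy |Δrow| = |Δcol|, so no pair attacks.

0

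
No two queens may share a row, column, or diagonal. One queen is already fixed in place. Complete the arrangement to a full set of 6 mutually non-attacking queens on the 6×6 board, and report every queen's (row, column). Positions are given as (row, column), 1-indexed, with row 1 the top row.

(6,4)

Row 1: attacked by (6,4)→{4}. Safe: 1, 2, 3, 5, 6. Place at column 3.
Row 2: attacked by (1,3)→{2,3,4}; (6,4)→{4}. Safe: 1, 5, 6. Place at column 6.
Row 3: attacked by (1,3)→{1,3,5}; (2,6)→{5,6}; (6,4)→{1,4}. Safe: 2. Place at column 2.
Row 4: attacked by (1,3)→{3,6}; (2,6)→{4,6}; (3,2)→{1,2,3}; (6,4)→{2,4,6}. Safe: 5. Place at column 5.
Row 5: attacked by (1,3)→{3}; (2,6)→{3,6}; (3,2)→{2,4}; (4,5)→{4,5,6}; (6,4)→{3,4,5}. Safe: 1. Place at column 1.
Columns [3, 6, 2, 5, 1, 4], r−c [-2, -4, 1, -1, 4, 2], r+c [4, 8, 5, 9, 6, 10] are all distinct, so no two queens attack.

(1,3) (2,6) (3,2) (4,5) (5,1) (6,4)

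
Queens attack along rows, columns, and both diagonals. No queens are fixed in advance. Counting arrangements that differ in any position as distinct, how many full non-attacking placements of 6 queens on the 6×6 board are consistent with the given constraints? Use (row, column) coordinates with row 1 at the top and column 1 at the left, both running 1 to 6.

Branch on row 1: col 1 → 0; col 2 → 1; col 3 → 1; col 4 → 1; col 5 → 1; col 6 → 0.
Sum: 0 + 1 + 1 + 1 + 1 + 0 = 4.
(This is the classic 6-queens count.)

4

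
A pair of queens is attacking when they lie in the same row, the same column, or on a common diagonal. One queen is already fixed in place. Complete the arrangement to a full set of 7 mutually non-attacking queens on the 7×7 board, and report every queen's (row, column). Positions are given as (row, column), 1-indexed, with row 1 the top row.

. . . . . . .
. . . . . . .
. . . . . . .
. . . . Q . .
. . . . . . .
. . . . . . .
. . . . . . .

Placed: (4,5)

(1,3) (2,6) (3,2) (4,5) (5,1) (6,4) (7,7)

Row 1: attacked by (4,5)→{2,5}. Safe: 1, 3, 4, 6, 7. Place at column 3.
Row 2: attacked by (1,3)→{2,3,4}; (4,5)→{3,5,7}. Safe: 1, 6. Place at column 6.
Row 3: attacked by (1,3)→{1,3,5}; (2,6)→{5,6,7}; (4,5)→{4,5,6}. Safe: 2. Place at column 2.
Row 5: attacked by (1,3)→{3,7}; (2,6)→{3,6}; (3,2)→{2,4}; (4,5)→{4,5,6}. Safe: 1. Place at column 1.
Row 6: attacked by (1,3)→{3}; (2,6)→{2,6}; (3,2)→{2,5}; (4,5)→{3,5,7}; (5,1)→{1,2}. Safe: 4. Place at column 4.
Row 7: attacked by (1,3)→{3}; (2,6)→{1,6}; (3,2)→{2,6}; (4,5)→{2,5}; (5,1)→{1,3}; (6,4)→{3,4,5}. Safe: 7. Place at column 7.
Columns [3, 6, 2, 5, 1, 4, 7], r−c [-2, -4, 1, -1, 4, 2, 0], r+c [4, 8, 5, 9, 6, 10, 14] are all distinct, so no two queens attack.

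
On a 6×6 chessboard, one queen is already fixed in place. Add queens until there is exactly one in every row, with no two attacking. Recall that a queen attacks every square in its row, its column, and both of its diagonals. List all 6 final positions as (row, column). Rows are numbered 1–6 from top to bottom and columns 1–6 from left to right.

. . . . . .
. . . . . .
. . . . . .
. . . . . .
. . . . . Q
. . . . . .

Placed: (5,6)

(1,4) (2,1) (3,5) (4,2) (5,6) (6,3)

Row 1: attacked by (5,6)→{2,6}. Safe: 1, 3, 4, 5. Place at column 4.
Row 2: attacked by (1,4)→{3,4,5}; (5,6)→{3,6}. Safe: 1, 2. Place at column 1.
Row 3: attacked by (1,4)→{2,4,6}; (2,1)→{1,2}; (5,6)→{4,6}. Safe: 3, 5. Place at column 5.
Row 4: attacked by (1,4)→{1,4}; (2,1)→{1,3}; (3,5)→{4,5,6}; (5,6)→{5,6}. Safe: 2. Place at column 2.
Row 6: attacked by (1,4)→{4}; (2,1)→{1,5}; (3,5)→{2,5}; (4,2)→{2,4}; (5,6)→{5,6}. Safe: 3. Place at column 3.
Columns [4, 1, 5, 2, 6, 3], r−c [-3, 1, -2, 2, -1, 3], r+c [5, 3, 8, 6, 11, 9] are all distinct, so no two queens attack.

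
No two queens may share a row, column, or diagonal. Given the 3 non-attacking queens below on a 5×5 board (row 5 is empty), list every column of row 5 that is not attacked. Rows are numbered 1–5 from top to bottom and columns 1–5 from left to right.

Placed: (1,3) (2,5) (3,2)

(1,3) attacks row 5 at column 3.
(2,5) attacks row 5 at column 5 and diagonals 2.
(3,2) attacks row 5 at column 2 and diagonals 4.
Attacked columns: {2, 3, 4, 5}. Safe: {1}.

columns 1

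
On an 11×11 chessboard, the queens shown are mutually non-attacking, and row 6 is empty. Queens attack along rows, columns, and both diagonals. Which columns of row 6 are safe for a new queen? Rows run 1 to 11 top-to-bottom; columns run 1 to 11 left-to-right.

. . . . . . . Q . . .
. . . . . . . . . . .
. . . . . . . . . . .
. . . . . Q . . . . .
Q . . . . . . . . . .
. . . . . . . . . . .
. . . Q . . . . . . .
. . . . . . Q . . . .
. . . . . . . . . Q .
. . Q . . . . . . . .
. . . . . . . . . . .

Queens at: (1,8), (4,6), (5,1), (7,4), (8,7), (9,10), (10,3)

(1,8) attacks row 6 at column 8 and diagonals 3.
(4,6) attacks row 6 at column 6 and diagonals 4, 8.
(5,1) attacks row 6 at column 1 and diagonals 2.
(7,4) attacks row 6 at column 4 and diagonals 3, 5.
(8,7) attacks row 6 at column 7 and diagonals 5, 9.
(9,10) attacks row 6 at column 10 and diagonals 7.
(10,3) attacks row 6 at column 3 and diagonals 7.
Attacked columns: {1, 2, 3, 4, 5, 6, 7, 8, 9, 10}. Safe: {11}.

columns 11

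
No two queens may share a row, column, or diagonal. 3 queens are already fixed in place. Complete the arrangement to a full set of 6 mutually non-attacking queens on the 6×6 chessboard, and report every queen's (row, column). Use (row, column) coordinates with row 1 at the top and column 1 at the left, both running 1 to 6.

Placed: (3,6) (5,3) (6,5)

Row 1: attacked by (3,6)→{4,6}; (5,3)→{3}; (6,5)→{5}. Safe: 1, 2. Place at column 2.
Row 2: attacked by (1,2)→{1,2,3}; (3,6)→{5,6}; (5,3)→{3,6}; (6,5)→{1,5}. Safe: 4. Place at column 4.
Row 4: attacked by (1,2)→{2,5}; (2,4)→{2,4,6}; (3,6)→{5,6}; (5,3)→{2,3,4}; (6,5)→{3,5}. Safe: 1. Place at column 1.
Columns [2, 4, 6, 1, 3, 5], r−c [-1, -2, -3, 3, 2, 1], r+c [3, 6, 9, 5, 8, 11] are all distinct, so no two queens attack.

(1,2) (2,4) (3,6) (4,1) (5,3) (6,5)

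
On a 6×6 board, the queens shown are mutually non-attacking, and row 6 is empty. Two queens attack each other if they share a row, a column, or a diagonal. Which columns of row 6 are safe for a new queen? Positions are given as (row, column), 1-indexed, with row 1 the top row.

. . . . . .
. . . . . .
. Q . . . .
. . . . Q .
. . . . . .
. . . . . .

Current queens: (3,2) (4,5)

columns 1, 4, 6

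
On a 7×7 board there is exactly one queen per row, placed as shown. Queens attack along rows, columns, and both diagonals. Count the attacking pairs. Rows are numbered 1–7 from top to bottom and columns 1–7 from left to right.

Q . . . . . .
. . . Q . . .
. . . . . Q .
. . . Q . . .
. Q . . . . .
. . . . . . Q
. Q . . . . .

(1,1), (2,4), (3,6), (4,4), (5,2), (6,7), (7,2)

Same column: (2,4)–(4,4) (column 4); (5,2)–(7,2) (column 2).
Same diagonal: (1,1)–(4,4) (|1−4| = |1−4| = 3); (3,6)–(7,2) (|3−7| = |6−2| = 4).
Total attacking pairs: 4.

4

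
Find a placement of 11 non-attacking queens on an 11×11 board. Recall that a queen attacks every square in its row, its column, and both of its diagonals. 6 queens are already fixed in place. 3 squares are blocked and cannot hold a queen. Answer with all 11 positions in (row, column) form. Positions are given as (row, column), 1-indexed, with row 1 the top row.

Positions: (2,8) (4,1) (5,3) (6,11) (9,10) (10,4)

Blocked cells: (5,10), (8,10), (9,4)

(1,5) (2,8) (3,6) (4,1) (5,3) (6,11) (7,9) (8,7) (9,10) (10,4) (11,2)

Row 1: attacked by (2,8)→{7,8,9}; (4,1)→{1,4}; (5,3)→{3,7}; (6,11)→{6,11}; (9,10)→{2,10}; (10,4)→{4}. Safe: 5. Place at column 5.
Row 3: attacked by (1,5)→{3,5,7}; (2,8)→{7,8,9}; (4,1)→{1,2}; (5,3)→{1,3,5}; (6,11)→{8,11}; (9,10)→{4,10}; (10,4)→{4,11}. Safe: 6. Place at column 6.
Row 7: attacked by (1,5)→{5,11}; (2,8)→{3,8}; (3,6)→{2,6,10}; (4,1)→{1,4}; (5,3)→{1,3,5}; (6,11)→{10,11}; (9,10)→{8,10}; (10,4)→{1,4,7}. Safe: 9. Place at column 9.
Row 8: attacked by (1,5)→{5}; (2,8)→{2,8}; (3,6)→{1,6,11}; (4,1)→{1,5}; (5,3)→{3,6}; (6,11)→{9,11}; (7,9)→{8,9,10}; (9,10)→{9,10,11}; (10,4)→{2,4,6}. Blocked: 10. Safe: 7. Place at column 7.
Row 11: attacked by (1,5)→{5}; (2,8)→{8}; (3,6)→{6}; (4,1)→{1,8}; (5,3)→{3,9}; (6,11)→{6,11}; (7,9)→{5,9}; (8,7)→{4,7,10}; (9,10)→{8,10}; (10,4)→{3,4,5}. Safe: 2. Place at column 2.
Columns [5, 8, 6, 1, 3, 11, 9, 7, 10, 4, 2], r−c [-4, -6, -3, 3, 2, -5, -2, 1, -1, 6, 9], r+c [6, 10, 9, 5, 8, 17, 16, 15, 19, 14, 13] are all distinct, so no two queens attack.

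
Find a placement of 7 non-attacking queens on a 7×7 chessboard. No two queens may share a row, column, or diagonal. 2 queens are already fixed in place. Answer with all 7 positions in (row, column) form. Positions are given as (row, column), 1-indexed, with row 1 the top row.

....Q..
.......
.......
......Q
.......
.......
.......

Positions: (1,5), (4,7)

Row 2: attacked by (1,5)→{4,5,6}; (4,7)→{5,7}. Safe: 1, 2, 3. Place at column 1.
Row 3: attacked by (1,5)→{3,5,7}; (2,1)→{1,2}; (4,7)→{6,7}. Safe: 4. Place at column 4.
Row 5: attacked by (1,5)→{1,5}; (2,1)→{1,4}; (3,4)→{2,4,6}; (4,7)→{6,7}. Safe: 3. Place at column 3.
Row 6: attacked by (1,5)→{5}; (2,1)→{1,5}; (3,4)→{1,4,7}; (4,7)→{5,7}; (5,3)→{2,3,4}. Safe: 6. Place at column 6.
Row 7: attacked by (1,5)→{5}; (2,1)→{1,6}; (3,4)→{4}; (4,7)→{4,7}; (5,3)→{1,3,5}; (6,6)→{5,6,7}. Safe: 2. Place at column 2.
Columns [5, 1, 4, 7, 3, 6, 2], r−c [-4, 1, -1, -3, 2, 0, 5], r+c [6, 3, 7, 11, 8, 12, 9] are all distinct, so no two queens attack.

(1,5) (2,1) (3,4) (4,7) (5,3) (6,6) (7,2)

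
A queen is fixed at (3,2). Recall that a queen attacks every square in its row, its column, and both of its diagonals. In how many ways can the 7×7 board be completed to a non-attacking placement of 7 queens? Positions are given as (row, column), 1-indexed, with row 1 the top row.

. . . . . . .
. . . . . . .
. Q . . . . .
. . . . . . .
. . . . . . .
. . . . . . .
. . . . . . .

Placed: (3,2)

6

Branch on row 1: col 1 → 1; col 3 → 2; col 5 → 2; col 6 → 1; col 7 → 0.
Sum: 1 + 2 + 2 + 1 + 0 = 6.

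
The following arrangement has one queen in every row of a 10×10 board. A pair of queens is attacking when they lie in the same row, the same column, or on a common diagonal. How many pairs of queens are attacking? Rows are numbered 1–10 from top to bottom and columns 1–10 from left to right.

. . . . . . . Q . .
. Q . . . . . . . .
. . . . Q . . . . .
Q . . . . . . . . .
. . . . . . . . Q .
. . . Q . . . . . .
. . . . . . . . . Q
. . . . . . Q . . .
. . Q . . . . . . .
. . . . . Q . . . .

0

All columns are distinct and no two queens satisfy |Δrow| = |Δcol|, so no pair attacks.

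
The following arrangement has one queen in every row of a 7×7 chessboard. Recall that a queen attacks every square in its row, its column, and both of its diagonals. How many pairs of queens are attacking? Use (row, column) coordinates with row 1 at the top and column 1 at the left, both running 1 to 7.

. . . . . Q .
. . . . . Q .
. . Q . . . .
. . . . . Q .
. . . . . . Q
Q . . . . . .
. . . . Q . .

Same column: (1,6)–(2,6) (column 6); (1,6)–(4,6) (column 6); (2,6)–(4,6) (column 6).
Same diagonal: (1,6)–(6,1) (|1−6| = |6−1| = 5); (4,6)–(5,7) (|4−5| = |6−7| = 1); (5,7)–(7,5) (|5−7| = |7−5| = 2).
Total attacking pairs: 6.

6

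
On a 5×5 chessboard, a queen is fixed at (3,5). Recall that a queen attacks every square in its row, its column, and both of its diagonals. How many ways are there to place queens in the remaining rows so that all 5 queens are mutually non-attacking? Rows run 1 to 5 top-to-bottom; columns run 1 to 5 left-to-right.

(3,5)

2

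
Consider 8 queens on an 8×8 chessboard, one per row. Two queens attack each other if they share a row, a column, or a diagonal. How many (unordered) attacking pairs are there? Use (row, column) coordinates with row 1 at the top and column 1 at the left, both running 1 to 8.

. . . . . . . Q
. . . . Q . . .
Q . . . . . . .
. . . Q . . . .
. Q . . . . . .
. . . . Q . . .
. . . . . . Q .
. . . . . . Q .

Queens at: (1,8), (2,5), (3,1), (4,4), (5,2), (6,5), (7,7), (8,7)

Same column: (2,5)–(6,5) (column 5); (7,7)–(8,7) (column 7).
Same diagonal: (2,5)–(5,2) (|2−5| = |5−2| = 3); (4,4)–(7,7) (|4−7| = |4−7| = 3); (6,5)–(8,7) (|6−8| = |5−7| = 2).
Total attacking pairs: 5.

5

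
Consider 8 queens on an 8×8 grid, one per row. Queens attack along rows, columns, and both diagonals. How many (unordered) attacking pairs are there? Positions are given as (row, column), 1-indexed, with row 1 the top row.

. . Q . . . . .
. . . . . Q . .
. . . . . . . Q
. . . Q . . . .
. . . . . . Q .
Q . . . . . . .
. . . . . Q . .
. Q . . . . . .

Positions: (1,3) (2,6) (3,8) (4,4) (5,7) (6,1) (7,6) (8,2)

3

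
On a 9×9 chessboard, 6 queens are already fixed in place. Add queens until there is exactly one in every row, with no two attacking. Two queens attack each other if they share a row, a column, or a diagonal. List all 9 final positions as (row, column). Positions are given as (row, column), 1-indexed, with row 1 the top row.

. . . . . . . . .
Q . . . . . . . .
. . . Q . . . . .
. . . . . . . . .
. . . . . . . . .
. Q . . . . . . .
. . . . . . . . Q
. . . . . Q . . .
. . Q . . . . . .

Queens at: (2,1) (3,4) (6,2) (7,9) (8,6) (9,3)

(1,8) (2,1) (3,4) (4,7) (5,5) (6,2) (7,9) (8,6) (9,3)

Row 1: attacked by (2,1)→{1,2}; (3,4)→{2,4,6}; (6,2)→{2,7}; (7,9)→{3,9}; (8,6)→{6}; (9,3)→{3}. Safe: 5, 8. Place at column 8.
Row 4: attacked by (1,8)→{5,8}; (2,1)→{1,3}; (3,4)→{3,4,5}; (6,2)→{2,4}; (7,9)→{6,9}; (8,6)→{2,6}; (9,3)→{3,8}. Safe: 7. Place at column 7.
Row 5: attacked by (1,8)→{4,8}; (2,1)→{1,4}; (3,4)→{2,4,6}; (4,7)→{6,7,8}; (6,2)→{1,2,3}; (7,9)→{7,9}; (8,6)→{3,6,9}; (9,3)→{3,7}. Safe: 5. Place at column 5.
Columns [8, 1, 4, 7, 5, 2, 9, 6, 3], r−c [-7, 1, -1, -3, 0, 4, -2, 2, 6], r+c [9, 3, 7, 11, 10, 8, 16, 14, 12] are all distinct, so no two queens attack.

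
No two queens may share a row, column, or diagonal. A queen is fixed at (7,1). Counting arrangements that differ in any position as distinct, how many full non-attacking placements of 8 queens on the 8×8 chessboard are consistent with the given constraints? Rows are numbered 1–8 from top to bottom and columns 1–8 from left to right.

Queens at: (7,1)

8

Branch on row 1: col 2 → 1; col 3 → 1; col 4 → 2; col 5 → 1; col 6 → 3; col 8 → 0.
Sum: 1 + 1 + 2 + 1 + 3 + 0 = 8.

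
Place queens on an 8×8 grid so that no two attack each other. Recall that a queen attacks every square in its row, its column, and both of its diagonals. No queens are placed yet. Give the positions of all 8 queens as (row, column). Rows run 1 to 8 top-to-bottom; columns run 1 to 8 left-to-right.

(1,4) (2,6) (3,1) (4,5) (5,2) (6,8) (7,3) (8,7)

Row 1: Safe: 1, 2, 3, 4, 5, 6, 7, 8. Place at column 4.
Row 2: attacked by (1,4)→{3,4,5}. Safe: 1, 2, 6, 7, 8. Place at column 6.
Row 3: attacked by (1,4)→{2,4,6}; (2,6)→{5,6,7}. Safe: 1, 3, 8. Place at column 1.
Row 4: attacked by (1,4)→{1,4,7}; (2,6)→{4,6,8}; (3,1)→{1,2}. Safe: 3, 5. Place at column 5.
Row 5: attacked by (1,4)→{4,8}; (2,6)→{3,6}; (3,1)→{1,3}; (4,5)→{4,5,6}. Safe: 2, 7. Place at column 2.
Row 6: attacked by (1,4)→{4}; (2,6)→{2,6}; (3,1)→{1,4}; (4,5)→{3,5,7}; (5,2)→{1,2,3}. Safe: 8. Place at column 8.
Row 7: attacked by (1,4)→{4}; (2,6)→{1,6}; (3,1)→{1,5}; (4,5)→{2,5,8}; (5,2)→{2,4}; (6,8)→{7,8}. Safe: 3. Place at column 3.
Row 8: attacked by (1,4)→{4}; (2,6)→{6}; (3,1)→{1,6}; (4,5)→{1,5}; (5,2)→{2,5}; (6,8)→{6,8}; (7,3)→{2,3,4}. Safe: 7. Place at column 7.
Columns [4, 6, 1, 5, 2, 8, 3, 7], r−c [-3, -4, 2, -1, 3, -2, 4, 1], r+c [5, 8, 4, 9, 7, 14, 10, 15] are all distinct, so no two queens attack.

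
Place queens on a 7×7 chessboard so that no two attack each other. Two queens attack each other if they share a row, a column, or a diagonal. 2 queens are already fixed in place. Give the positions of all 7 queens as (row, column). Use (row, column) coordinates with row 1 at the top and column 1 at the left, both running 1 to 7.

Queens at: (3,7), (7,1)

(1,3) (2,5) (3,7) (4,2) (5,4) (6,6) (7,1)

Row 1: attacked by (3,7)→{5,7}; (7,1)→{1,7}. Safe: 2, 3, 4, 6. Place at column 3.
Row 2: attacked by (1,3)→{2,3,4}; (3,7)→{6,7}; (7,1)→{1,6}. Safe: 5. Place at column 5.
Row 4: attacked by (1,3)→{3,6}; (2,5)→{3,5,7}; (3,7)→{6,7}; (7,1)→{1,4}. Safe: 2. Place at column 2.
Row 5: attacked by (1,3)→{3,7}; (2,5)→{2,5}; (3,7)→{5,7}; (4,2)→{1,2,3}; (7,1)→{1,3}. Safe: 4, 6. Place at column 4.
Row 6: attacked by (1,3)→{3}; (2,5)→{1,5}; (3,7)→{4,7}; (4,2)→{2,4}; (5,4)→{3,4,5}; (7,1)→{1,2}. Safe: 6. Place at column 6.
Columns [3, 5, 7, 2, 4, 6, 1], r−c [-2, -3, -4, 2, 1, 0, 6], r+c [4, 7, 10, 6, 9, 12, 8] are all distinct, so no two queens attack.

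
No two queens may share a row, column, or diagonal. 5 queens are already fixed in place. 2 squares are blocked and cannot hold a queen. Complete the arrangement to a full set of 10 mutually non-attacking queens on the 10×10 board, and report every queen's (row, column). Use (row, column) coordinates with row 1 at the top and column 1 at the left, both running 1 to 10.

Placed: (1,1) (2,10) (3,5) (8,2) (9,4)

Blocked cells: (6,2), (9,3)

Row 4: attacked by (1,1)→{1,4}; (2,10)→{8,10}; (3,5)→{4,5,6}; (8,2)→{2,6}; (9,4)→{4,9}. Safe: 3, 7. Place at column 7.
Row 5: attacked by (1,1)→{1,5}; (2,10)→{7,10}; (3,5)→{3,5,7}; (4,7)→{6,7,8}; (8,2)→{2,5}; (9,4)→{4,8}. Safe: 9. Place at column 9.
Row 6: attacked by (1,1)→{1,6}; (2,10)→{6,10}; (3,5)→{2,5,8}; (4,7)→{5,7,9}; (5,9)→{8,9,10}; (8,2)→{2,4}; (9,4)→{1,4,7}. Blocked: 2. Safe: 3. Place at column 3.
Row 7: attacked by (1,1)→{1,7}; (2,10)→{5,10}; (3,5)→{1,5,9}; (4,7)→{4,7,10}; (5,9)→{7,9}; (6,3)→{2,3,4}; (8,2)→{1,2,3}; (9,4)→{2,4,6}. Safe: 8. Place at column 8.
Row 10: attacked by (1,1)→{1,10}; (2,10)→{2,10}; (3,5)→{5}; (4,7)→{1,7}; (5,9)→{4,9}; (6,3)→{3,7}; (7,8)→{5,8}; (8,2)→{2,4}; (9,4)→{3,4,5}. Safe: 6. Place at column 6.
Columns [1, 10, 5, 7, 9, 3, 8, 2, 4, 6], r−c [0, -8, -2, -3, -4, 3, -1, 6, 5, 4], r+c [2, 12, 8, 11, 14, 9, 15, 10, 13, 16] are all distinct, so no two queens attack.

(1,1) (2,10) (3,5) (4,7) (5,9) (6,3) (7,8) (8,2) (9,4) (10,6)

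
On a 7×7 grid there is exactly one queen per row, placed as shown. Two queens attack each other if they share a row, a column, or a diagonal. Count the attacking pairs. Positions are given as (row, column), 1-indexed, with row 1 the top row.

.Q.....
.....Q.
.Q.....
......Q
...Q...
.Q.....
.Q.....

Same column: (1,2)–(3,2) (column 2); (1,2)–(6,2) (column 2); (1,2)–(7,2) (column 2); (3,2)–(6,2) (column 2); (3,2)–(7,2) (column 2); (6,2)–(7,2) (column 2).
Same diagonal: (2,6)–(6,2) (|2−6| = |6−2| = 4); (3,2)–(5,4) (|3−5| = |2−4| = 2); (5,4)–(7,2) (|5−7| = |4−2| = 2).
Total attacking pairs: 9.

9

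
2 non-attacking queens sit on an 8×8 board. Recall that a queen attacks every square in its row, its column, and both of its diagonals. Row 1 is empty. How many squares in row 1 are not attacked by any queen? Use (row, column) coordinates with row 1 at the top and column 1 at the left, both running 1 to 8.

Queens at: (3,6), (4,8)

(3,6) attacks row 1 at column 6 and diagonals 4, 8.
(4,8) attacks row 1 at column 8 and diagonals 5.
Attacked columns: {4, 5, 6, 8}. Safe: {1, 2, 3, 7}.

4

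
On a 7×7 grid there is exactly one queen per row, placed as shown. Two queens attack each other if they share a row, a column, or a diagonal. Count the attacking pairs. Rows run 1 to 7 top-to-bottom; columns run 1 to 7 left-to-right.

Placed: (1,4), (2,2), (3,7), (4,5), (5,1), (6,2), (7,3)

5

Same column: (2,2)–(6,2) (column 2).
Same diagonal: (3,7)–(7,3) (|3−7| = |7−3| = 4); (5,1)–(6,2) (|5−6| = |1−2| = 1); (5,1)–(7,3) (|5−7| = |1−3| = 2); (6,2)–(7,3) (|6−7| = |2−3| = 1).
Total attacking pairs: 5.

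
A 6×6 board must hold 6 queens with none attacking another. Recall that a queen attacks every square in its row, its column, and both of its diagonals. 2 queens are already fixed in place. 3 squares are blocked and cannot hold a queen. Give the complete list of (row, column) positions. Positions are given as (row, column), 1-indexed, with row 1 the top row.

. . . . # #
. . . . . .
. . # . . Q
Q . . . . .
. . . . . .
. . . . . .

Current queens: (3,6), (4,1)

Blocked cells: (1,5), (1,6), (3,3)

(1,2) (2,4) (3,6) (4,1) (5,3) (6,5)

Row 1: attacked by (3,6)→{4,6}; (4,1)→{1,4}. Blocked: 5,6. Safe: 2, 3. Place at column 2.
Row 2: attacked by (1,2)→{1,2,3}; (3,6)→{5,6}; (4,1)→{1,3}. Safe: 4. Place at column 4.
Row 5: attacked by (1,2)→{2,6}; (2,4)→{1,4}; (3,6)→{4,6}; (4,1)→{1,2}. Safe: 3, 5. Place at column 3.
Row 6: attacked by (1,2)→{2}; (2,4)→{4}; (3,6)→{3,6}; (4,1)→{1,3}; (5,3)→{2,3,4}. Safe: 5. Place at column 5.
Columns [2, 4, 6, 1, 3, 5], r−c [-1, -2, -3, 3, 2, 1], r+c [3, 6, 9, 5, 8, 11] are all distinct, so no two queens attack.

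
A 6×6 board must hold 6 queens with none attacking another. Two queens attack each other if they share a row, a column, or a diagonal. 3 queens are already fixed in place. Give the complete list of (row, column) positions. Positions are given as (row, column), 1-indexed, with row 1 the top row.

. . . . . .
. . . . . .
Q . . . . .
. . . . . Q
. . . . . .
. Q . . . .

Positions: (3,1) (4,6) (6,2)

(1,5) (2,3) (3,1) (4,6) (5,4) (6,2)

Row 1: attacked by (3,1)→{1,3}; (4,6)→{3,6}; (6,2)→{2}. Safe: 4, 5. Place at column 5.
Row 2: attacked by (1,5)→{4,5,6}; (3,1)→{1,2}; (4,6)→{4,6}; (6,2)→{2,6}. Safe: 3. Place at column 3.
Row 5: attacked by (1,5)→{1,5}; (2,3)→{3,6}; (3,1)→{1,3}; (4,6)→{5,6}; (6,2)→{1,2,3}. Safe: 4. Place at column 4.
Columns [5, 3, 1, 6, 4, 2], r−c [-4, -1, 2, -2, 1, 4], r+c [6, 5, 4, 10, 9, 8] are all distinct, so no two queens attack.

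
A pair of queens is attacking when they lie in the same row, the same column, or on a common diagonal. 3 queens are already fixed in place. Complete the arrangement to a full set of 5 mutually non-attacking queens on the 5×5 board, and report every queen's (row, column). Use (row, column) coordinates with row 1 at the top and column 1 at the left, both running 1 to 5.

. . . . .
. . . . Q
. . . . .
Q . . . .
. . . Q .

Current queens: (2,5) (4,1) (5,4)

(1,2) (2,5) (3,3) (4,1) (5,4)

Row 1: attacked by (2,5)→{4,5}; (4,1)→{1,4}; (5,4)→{4}. Safe: 2, 3. Place at column 2.
Row 3: attacked by (1,2)→{2,4}; (2,5)→{4,5}; (4,1)→{1,2}; (5,4)→{2,4}. Safe: 3. Place at column 3.
Columns [2, 5, 3, 1, 4], r−c [-1, -3, 0, 3, 1], r+c [3, 7, 6, 5, 9] are all distinct, so no two queens attack.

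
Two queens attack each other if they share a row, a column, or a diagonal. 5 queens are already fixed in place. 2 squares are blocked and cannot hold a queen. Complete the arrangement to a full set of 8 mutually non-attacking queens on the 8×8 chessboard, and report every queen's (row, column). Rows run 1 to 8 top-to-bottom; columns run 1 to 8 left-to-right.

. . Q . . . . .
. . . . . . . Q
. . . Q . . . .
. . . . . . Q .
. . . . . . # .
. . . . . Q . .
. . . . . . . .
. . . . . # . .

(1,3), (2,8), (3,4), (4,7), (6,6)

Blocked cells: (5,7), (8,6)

Row 5: attacked by (1,3)→{3,7}; (2,8)→{5,8}; (3,4)→{2,4,6}; (4,7)→{6,7,8}; (6,6)→{5,6,7}. Blocked: 7. Safe: 1. Place at column 1.
Row 7: attacked by (1,3)→{3}; (2,8)→{3,8}; (3,4)→{4,8}; (4,7)→{4,7}; (5,1)→{1,3}; (6,6)→{5,6,7}. Safe: 2. Place at column 2.
Row 8: attacked by (1,3)→{3}; (2,8)→{2,8}; (3,4)→{4}; (4,7)→{3,7}; (5,1)→{1,4}; (6,6)→{4,6,8}; (7,2)→{1,2,3}. Blocked: 6. Safe: 5. Place at column 5.
Columns [3, 8, 4, 7, 1, 6, 2, 5], r−c [-2, -6, -1, -3, 4, 0, 5, 3], r+c [4, 10, 7, 11, 6, 12, 9, 13] are all distinct, so no two queens attack.

(1,3) (2,8) (3,4) (4,7) (5,1) (6,6) (7,2) (8,5)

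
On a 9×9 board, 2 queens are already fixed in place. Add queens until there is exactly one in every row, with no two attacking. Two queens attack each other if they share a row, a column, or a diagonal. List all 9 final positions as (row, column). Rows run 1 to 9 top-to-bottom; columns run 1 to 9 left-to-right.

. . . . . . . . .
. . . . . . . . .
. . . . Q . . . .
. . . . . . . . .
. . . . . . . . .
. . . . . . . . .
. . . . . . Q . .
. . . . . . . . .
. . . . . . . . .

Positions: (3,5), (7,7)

(1,9) (2,3) (3,5) (4,2) (5,8) (6,1) (7,7) (8,4) (9,6)

Row 1: attacked by (3,5)→{3,5,7}; (7,7)→{1,7}. Safe: 2, 4, 6, 8, 9. Place at column 9.
Row 2: attacked by (1,9)→{8,9}; (3,5)→{4,5,6}; (7,7)→{2,7}. Safe: 1, 3. Place at column 3.
Row 4: attacked by (1,9)→{6,9}; (2,3)→{1,3,5}; (3,5)→{4,5,6}; (7,7)→{4,7}. Safe: 2, 8. Place at column 2.
Row 5: attacked by (1,9)→{5,9}; (2,3)→{3,6}; (3,5)→{3,5,7}; (4,2)→{1,2,3}; (7,7)→{5,7,9}. Safe: 4, 8. Place at column 8.
Row 6: attacked by (1,9)→{4,9}; (2,3)→{3,7}; (3,5)→{2,5,8}; (4,2)→{2,4}; (5,8)→{7,8,9}; (7,7)→{6,7,8}. Safe: 1. Place at column 1.
Row 8: attacked by (1,9)→{2,9}; (2,3)→{3,9}; (3,5)→{5}; (4,2)→{2,6}; (5,8)→{5,8}; (6,1)→{1,3}; (7,7)→{6,7,8}. Safe: 4. Place at column 4.
Row 9: attacked by (1,9)→{1,9}; (2,3)→{3}; (3,5)→{5}; (4,2)→{2,7}; (5,8)→{4,8}; (6,1)→{1,4}; (7,7)→{5,7,9}; (8,4)→{3,4,5}. Safe: 6. Place at column 6.
Columns [9, 3, 5, 2, 8, 1, 7, 4, 6], r−c [-8, -1, -2, 2, -3, 5, 0, 4, 3], r+c [10, 5, 8, 6, 13, 7, 14, 12, 15] are all distinct, so no two queens attack.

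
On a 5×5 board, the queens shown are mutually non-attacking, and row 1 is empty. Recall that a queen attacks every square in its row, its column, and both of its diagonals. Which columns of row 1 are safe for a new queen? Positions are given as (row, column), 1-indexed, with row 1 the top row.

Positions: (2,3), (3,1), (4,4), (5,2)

columns 5

(2,3) attacks row 1 at column 3 and diagonals 2, 4.
(3,1) attacks row 1 at column 1 and diagonals 3.
(4,4) attacks row 1 at column 4 and diagonals 1.
(5,2) attacks row 1 at column 2.
Attacked columns: {1, 2, 3, 4}. Safe: {5}.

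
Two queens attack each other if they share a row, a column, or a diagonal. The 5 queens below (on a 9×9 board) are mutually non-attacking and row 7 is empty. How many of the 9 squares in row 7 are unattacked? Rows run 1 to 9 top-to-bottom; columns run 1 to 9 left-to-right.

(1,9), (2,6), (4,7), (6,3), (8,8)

(1,9) attacks row 7 at column 9 and diagonals 3.
(2,6) attacks row 7 at column 6 and diagonals 1.
(4,7) attacks row 7 at column 7 and diagonals 4.
(6,3) attacks row 7 at column 3 and diagonals 2, 4.
(8,8) attacks row 7 at column 8 and diagonals 7, 9.
Attacked columns: {1, 2, 3, 4, 6, 7, 8, 9}. Safe: {5}.

1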